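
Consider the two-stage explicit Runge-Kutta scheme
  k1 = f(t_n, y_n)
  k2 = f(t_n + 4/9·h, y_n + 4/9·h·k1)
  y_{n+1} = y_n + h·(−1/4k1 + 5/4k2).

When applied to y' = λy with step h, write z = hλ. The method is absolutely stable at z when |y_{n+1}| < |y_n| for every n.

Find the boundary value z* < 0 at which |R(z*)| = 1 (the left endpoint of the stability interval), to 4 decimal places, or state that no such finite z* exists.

left endpoint -1.8000.

Test eqn y'=λy, z=hλ:
  k1=λy_n ⇒ h·k1=z·y_n;  k2=λ(1+4/9z)y_n ⇒ h·k2=z(1+4/9z)y_n
  y_{n+1}/y_n = 1 − 1/4z + 5/4z(1+4/9z) = 1 + z + 5/9z²
  ⇒ R(z) = 1 + z + 5/9z².

Need |R(x)|<1, x<0.
x=-1.48: |R|=0.7369
R=1: x+5/9x²=0 ⇒ x=−9/5=-1.8000; min R=1−1/(4·5/9)=0.5500>−1
Confirm numerically:
  x=-1.656: |R|=0.86752 <1
  x=-1.490: |R|=0.74339 <1
  x=-1.068: |R|=0.56568 <1
  x=-1.977: |R|=1.19441 >1
  x=-1.908: |R|=1.11448 >1
  x=-1.845: |R|=1.04613 >1
Stable set (-1.8000, 0).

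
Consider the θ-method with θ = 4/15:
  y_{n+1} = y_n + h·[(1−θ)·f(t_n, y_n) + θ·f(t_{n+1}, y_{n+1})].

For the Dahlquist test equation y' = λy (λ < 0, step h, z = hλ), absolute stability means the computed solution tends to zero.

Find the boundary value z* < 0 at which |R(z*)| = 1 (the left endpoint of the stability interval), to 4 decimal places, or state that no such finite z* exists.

Test eqn y'=λy, z=hλ:
  y_{n+1} = y_n + z·[11/15·y_n + 4/15·y_{n+1}] ⇒ (1 − 4/15z)y_{n+1} = (1 + 11/15z)y_n
  Hence R(z) = (1 + 11/15z)/(1 − 4/15z).

Solve |R(x)|<1 on ℝ⁻.
x=-1.54: |R|=0.0917
R=−1: 1+11/15x = −1+4/15x ⇒ -7/15x=2 ⇒ x=2/(-7/15)=-4.2857
Confirm numerically:
  x=-3.654: |R|=0.85069 <1
  x=-3.281: |R|=0.74993 <1
  x=-2.260: |R|=0.41015 <1
  x=-4.535: |R|=1.05266 >1
  x=-4.386: |R|=1.02157 >1
  x=-4.322: |R|=1.00787 >1
Stable set (-4.2857, 0).

left endpoint -4.2857.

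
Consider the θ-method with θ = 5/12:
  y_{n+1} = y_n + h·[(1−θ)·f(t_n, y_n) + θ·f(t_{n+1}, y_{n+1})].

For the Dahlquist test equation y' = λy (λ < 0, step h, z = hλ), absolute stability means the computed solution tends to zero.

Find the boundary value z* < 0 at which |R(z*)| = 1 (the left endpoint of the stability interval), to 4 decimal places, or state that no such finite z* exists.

On y'=λy, z=hλ:
  y_{n+1} = y_n + z·[7/12·y_n + 5/12·y_{n+1}] ⇒ (1 − 5/12z)y_{n+1} = (1 + 7/12z)y_n
  so R(z) = (1 + 7/12z)/(1 − 5/12z).

Boundary: |R(x)|=1, x<0.
x=-0.62: |R|=0.5073
R=−1: 1+7/12x = −1+5/12x ⇒ -1/6x=2 ⇒ x=2/(-1/6)=-12.0000
Confirm numerically:
  x=-10.672: |R|=0.95936 <1
  x=-8.940: |R|=0.89206 <1
  x=-7.283: |R|=0.80514 <1
  x=-5.942: |R|=0.70952 <1
  x=-12.582: |R|=1.01554 >1
  x=-12.569: |R|=1.01520 >1
Interval (-12.0000, 0).

left endpoint -12.0000.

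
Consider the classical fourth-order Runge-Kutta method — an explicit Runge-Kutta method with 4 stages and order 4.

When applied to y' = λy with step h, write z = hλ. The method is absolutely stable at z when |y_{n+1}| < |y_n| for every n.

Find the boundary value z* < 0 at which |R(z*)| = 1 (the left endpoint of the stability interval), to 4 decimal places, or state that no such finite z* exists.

z* = -2.7853.

On y'=λy, z=hλ:
  order 4, 4-stage ⇒ R(z)=1+z+z^2/2+z^3/6+z^4/24
  (e.g. R(-0.48)=0.61898, |R|=0.61898)

Solve |R(x)|<1 on ℝ⁻.
x=-0.48: |R|=0.6190
|R(-3.13)|=1.6569 |R(-1.5)|=0.2734 |R(-1.22)|=0.3139
Bisect:
  x_lo=-3.0994 |R|=1.5864  x_hi=-0.3808 |R|=0.6834
  mid=-1.74006 |R|=0.27773 →hi
  mid=-2.41971 |R|=0.57493 →hi
  mid=-2.75953 |R|=0.96185 →hi
  mid=-2.92944 |R|=1.23999 →lo
  mid=-2.84449 |R|=1.09297 →lo
  mid=-2.80201 |R|=1.02549 →lo
  mid=-2.78077 |R|=0.99320 →hi
  ...
  [-2.78542,-2.78525] ⇒ x*=-2.7853
Stable set (-2.7853, 0).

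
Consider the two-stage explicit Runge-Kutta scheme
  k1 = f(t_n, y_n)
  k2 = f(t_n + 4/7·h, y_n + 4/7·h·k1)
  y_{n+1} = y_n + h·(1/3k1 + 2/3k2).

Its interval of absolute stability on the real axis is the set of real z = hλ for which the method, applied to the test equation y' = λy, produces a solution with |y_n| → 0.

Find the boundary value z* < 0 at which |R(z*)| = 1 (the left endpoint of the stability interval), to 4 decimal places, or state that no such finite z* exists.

left endpoint -2.6250.

Set f=λy, z=hλ:
  k1=λy_n ⇒ h·k1=z·y_n;  k2=λ(1+4/7z)y_n ⇒ h·k2=z(1+4/7z)y_n
  y_{n+1}/y_n = 1 + 1/3z + 2/3z(1+4/7z) = 1 + z + 8/21z²
  so R(z) = 1 + z + 8/21z².

Need |R(x)|<1, x<0.
x=-0.97: |R|=0.3884
R=1: x+8/21x²=0 ⇒ x=−21/8=-2.6250; min R=1−1/(4·8/21)=0.3438>−1
Confirm numerically:
  x=-2.248: |R|=0.67714 <1
  x=-1.994: |R|=0.52068 <1
  x=-1.609: |R|=0.37724 <1
  x=-1.245: |R|=0.34549 <1
  x=-3.035: |R|=1.47404 >1
  x=-2.729: |R|=1.10812 >1
Stable set (-2.6250, 0).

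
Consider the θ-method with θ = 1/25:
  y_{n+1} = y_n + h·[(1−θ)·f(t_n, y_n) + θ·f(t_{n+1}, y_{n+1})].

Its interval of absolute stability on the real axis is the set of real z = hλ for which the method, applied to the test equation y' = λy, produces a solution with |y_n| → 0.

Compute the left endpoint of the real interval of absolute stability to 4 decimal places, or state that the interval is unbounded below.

With y'=λy (z=hλ):
  y_{n+1} = y_n + z·[24/25·y_n + 1/25·y_{n+1}] ⇒ (1 − 1/25z)y_{n+1} = (1 + 24/25z)y_n
  R(z) = (1 + 24/25z)/(1 − 1/25z).

Find x<0 with |R(x)|<1.
x=-1.69: |R|=0.5830
R=−1: 1+24/25x = −1+1/25x ⇒ -23/25x=2 ⇒ x=2/(-23/25)=-2.1739
Confirm numerically:
  x=-1.858: |R|=0.72947 <1
  x=-1.546: |R|=0.45596 <1
  x=-1.256: |R|=0.19592 <1
  x=-1.122: |R|=0.07381 <1
  x=-2.423: |R|=1.20891 >1
  x=-2.401: |R|=1.19061 >1
So |R|<1 on (-2.1739, 0).

z* = -2.1739.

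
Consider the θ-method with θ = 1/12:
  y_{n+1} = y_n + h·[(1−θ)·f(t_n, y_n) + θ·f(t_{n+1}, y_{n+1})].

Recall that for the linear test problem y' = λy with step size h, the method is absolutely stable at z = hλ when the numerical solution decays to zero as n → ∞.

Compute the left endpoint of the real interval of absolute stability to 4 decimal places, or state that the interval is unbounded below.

z* = -2.4000.

Test eqn y'=λy, z=hλ:
  y_{n+1} = y_n + z·[11/12·y_n + 1/12·y_{n+1}] ⇒ (1 − 1/12z)y_{n+1} = (1 + 11/12z)y_n
  so R(z) = (1 + 11/12z)/(1 − 1/12z).

Solve |R(x)|<1 on ℝ⁻.
x=-0.41: |R|=0.6035
R=−1: 1+11/12x = −1+1/12x ⇒ -5/6x=2 ⇒ x=2/(-5/6)=-2.4000
Confirm numerically:
  x=-1.747: |R|=0.52499 <1
  x=-1.364: |R|=0.22478 <1
  x=-1.120: |R|=0.02439 <1
  x=-0.978: |R|=0.09570 <1
  x=-2.730: |R|=1.22403 >1
  x=-2.723: |R|=1.21938 >1
  x=-2.548: |R|=1.10173 >1
Interval (-2.4000, 0).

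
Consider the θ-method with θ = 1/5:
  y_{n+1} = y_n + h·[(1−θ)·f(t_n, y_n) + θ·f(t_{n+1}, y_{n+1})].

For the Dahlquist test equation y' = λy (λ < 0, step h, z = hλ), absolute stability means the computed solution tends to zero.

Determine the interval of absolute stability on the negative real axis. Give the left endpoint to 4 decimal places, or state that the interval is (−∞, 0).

Test eqn y'=λy, z=hλ:
  y_{n+1} = y_n + z·[4/5·y_n + 1/5·y_{n+1}] ⇒ (1 − 1/5z)y_{n+1} = (1 + 4/5z)y_n
  so R(z) = (1 + 4/5z)/(1 − 1/5z).

Need |R(x)|<1, x<0.
x=-0.46: |R|=0.5788
R=−1: 1+4/5x = −1+1/5x ⇒ -3/5x=2 ⇒ x=2/(-3/5)=-3.3333
Confirm numerically:
  x=-2.702: |R|=0.75409 <1
  x=-2.294: |R|=0.57253 <1
  x=-2.108: |R|=0.48284 <1
  x=-1.458: |R|=0.12883 <1
  x=-3.840: |R|=1.17195 >1
  x=-3.758: |R|=1.14547 >1
  x=-3.544: |R|=1.07397 >1
Stable set (-3.3333, 0).

(-3.3333, 0).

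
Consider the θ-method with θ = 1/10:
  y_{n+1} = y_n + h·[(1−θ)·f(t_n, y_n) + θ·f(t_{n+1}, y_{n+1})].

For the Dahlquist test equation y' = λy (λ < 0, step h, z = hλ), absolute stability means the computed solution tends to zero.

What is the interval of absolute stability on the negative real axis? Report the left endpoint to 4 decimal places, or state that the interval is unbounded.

Test eqn y'=λy, z=hλ:
  y_{n+1} = y_n + z·[9/10·y_n + 1/10·y_{n+1}] ⇒ (1 − 1/10z)y_{n+1} = (1 + 9/10z)y_n
  ⇒ R(z) = (1 + 9/10z)/(1 − 1/10z).

Need |R(x)|<1, x<0.
x=-1.62: |R|=0.3941
R=−1: 1+9/10x = −1+1/10x ⇒ -4/5x=2 ⇒ x=2/(-4/5)=-2.5000
Confirm numerically:
  x=-1.695: |R|=0.44934 <1
  x=-1.603: |R|=0.38154 <1
  x=-1.051: |R|=0.04895 <1
  x=-2.995: |R|=1.30473 >1
  x=-2.759: |R|=1.16240 >1
Interval (-2.5000, 0).

(-2.5000, 0).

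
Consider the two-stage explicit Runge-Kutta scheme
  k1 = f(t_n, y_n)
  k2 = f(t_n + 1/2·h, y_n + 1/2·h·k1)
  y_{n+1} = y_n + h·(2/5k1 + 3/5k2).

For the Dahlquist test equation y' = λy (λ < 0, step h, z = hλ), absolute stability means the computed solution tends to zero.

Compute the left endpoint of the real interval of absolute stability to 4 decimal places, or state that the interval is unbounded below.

left endpoint -3.3333.

Test eqn y'=λy, z=hλ:
  k1=λy_n ⇒ h·k1=z·y_n;  k2=λ(1+1/2z)y_n ⇒ h·k2=z(1+1/2z)y_n
  y_{n+1}/y_n = 1 + 2/5z + 3/5z(1+1/2z) = 1 + z + 3/10z²
  ⇒ R(z) = 1 + z + 3/10z².

Boundary: |R(x)|=1, x<0.
x=-1.75: |R|=0.1688
R=1: x+3/10x²=0 ⇒ x=−10/3=-3.3333; min R=1−1/(4·3/10)=0.1667>−1
Confirm numerically:
  x=-3.205: |R|=0.87661 <1
  x=-2.886: |R|=0.61270 <1
  x=-2.880: |R|=0.60832 <1
  x=-1.846: |R|=0.17631 <1
  x=-3.890: |R|=1.64963 >1
  x=-3.442: |R|=1.11221 >1
So |R|<1 on (-3.3333, 0).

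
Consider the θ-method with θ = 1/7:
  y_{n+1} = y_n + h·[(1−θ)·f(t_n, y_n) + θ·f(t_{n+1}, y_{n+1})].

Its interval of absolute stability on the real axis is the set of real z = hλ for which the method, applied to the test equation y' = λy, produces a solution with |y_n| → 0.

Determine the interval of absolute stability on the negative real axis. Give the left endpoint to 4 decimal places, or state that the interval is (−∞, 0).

z∈(-2.8000,0).

With y'=λy (z=hλ):
  y_{n+1} = y_n + z·[6/7·y_n + 1/7·y_{n+1}] ⇒ (1 − 1/7z)y_{n+1} = (1 + 6/7z)y_n
  Hence R(z) = (1 + 6/7z)/(1 − 1/7z).

Need |R(x)|<1, x<0.
x=-1.17: |R|=0.0024
R=−1: 1+6/7x = −1+1/7x ⇒ -5/7x=2 ⇒ x=2/(-5/7)=-2.8000
Confirm numerically:
  x=-1.871: |R|=0.47638 <1
  x=-1.866: |R|=0.47327 <1
  x=-1.592: |R|=0.29702 <1
  x=-1.515: |R|=0.24545 <1
  x=-3.023: |R|=1.11124 >1
  x=-2.942: |R|=1.07141 >1
Stable set (-2.8000, 0).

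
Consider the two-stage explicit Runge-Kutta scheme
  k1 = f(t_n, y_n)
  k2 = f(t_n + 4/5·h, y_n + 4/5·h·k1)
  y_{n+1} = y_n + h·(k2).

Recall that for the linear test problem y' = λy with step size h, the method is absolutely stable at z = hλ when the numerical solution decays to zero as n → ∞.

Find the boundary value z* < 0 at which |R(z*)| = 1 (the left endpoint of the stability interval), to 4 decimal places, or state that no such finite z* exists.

Set f=λy, z=hλ:
  k1=λy_n ⇒ h·k1=z·y_n;  k2=λ(1+4/5z)y_n ⇒ h·k2=z(1+4/5z)y_n
  y_{n+1}/y_n = 1 + z(1+4/5z) = 1 + z + 4/5z²
  ⇒ R(z) = 1 + z + 4/5z².

Boundary: |R(x)|=1, x<0.
x=-0.87: |R|=0.7355
R=1: x+4/5x²=0 ⇒ x=−5/4=-1.2500; min R=1−1/(4·4/5)=0.6875>−1
Confirm numerically:
  x=-0.667: |R|=0.68891 <1
  x=-0.535: |R|=0.69398 <1
  x=-0.514: |R|=0.69736 <1
  x=-1.787: |R|=1.76770 >1
  x=-1.743: |R|=1.68744 >1
  x=-1.610: |R|=1.46368 >1
Stable set (-1.2500, 0).

left endpoint -1.2500.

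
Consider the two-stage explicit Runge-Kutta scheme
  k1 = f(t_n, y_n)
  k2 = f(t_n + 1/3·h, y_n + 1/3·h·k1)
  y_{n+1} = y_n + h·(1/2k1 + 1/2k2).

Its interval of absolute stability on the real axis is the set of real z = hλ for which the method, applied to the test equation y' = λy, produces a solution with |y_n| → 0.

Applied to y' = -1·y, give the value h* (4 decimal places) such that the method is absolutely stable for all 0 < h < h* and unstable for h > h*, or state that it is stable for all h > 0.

On y'=λy, z=hλ:
  k1=λy_n ⇒ h·k1=z·y_n;  k2=λ(1+1/3z)y_n ⇒ h·k2=z(1+1/3z)y_n
  y_{n+1}/y_n = 1 + 1/2z + 1/2z(1+1/3z) = 1 + z + 1/6z²
  so R(z) = 1 + z + 1/6z².

Solve |R(x)|<1 on ℝ⁻.
x=-1.18: |R|=0.0521
R=1: x+1/6x²=0 ⇒ x=−6=-6.0000; min R=1−1/(4·1/6)=-0.5000>−1
Confirm numerically:
  x=-4.773: |R|=0.02392 <1
  x=-4.110: |R|=0.29465 <1
  x=-2.925: |R|=0.49906 <1
  x=-6.172: |R|=1.17693 >1
  x=-6.107: |R|=1.10891 >1
Stable set (-6.0000, 0).

(-6.0000,0); λ=-1 ⇒ h* = (6)/1 = 6.0000.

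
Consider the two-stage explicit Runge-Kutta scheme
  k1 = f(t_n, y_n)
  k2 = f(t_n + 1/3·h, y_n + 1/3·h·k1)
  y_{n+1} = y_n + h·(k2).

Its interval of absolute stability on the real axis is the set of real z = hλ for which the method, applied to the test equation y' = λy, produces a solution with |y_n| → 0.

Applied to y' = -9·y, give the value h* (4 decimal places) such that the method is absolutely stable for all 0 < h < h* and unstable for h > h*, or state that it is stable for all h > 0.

(-3.0000,0); λ=-9 ⇒ h* = (3)/9 = 0.3333.

With y'=λy (z=hλ):
  k1=λy_n ⇒ h·k1=z·y_n;  k2=λ(1+1/3z)y_n ⇒ h·k2=z(1+1/3z)y_n
  y_{n+1}/y_n = 1 + z(1+1/3z) = 1 + z + 1/3z²
  so R(z) = 1 + z + 1/3z².

Boundary: |R(x)|=1, x<0.
x=-1.26: |R|=0.2692
R=1: x+1/3x²=0 ⇒ x=−3=-3.0000; min R=1−1/(4·1/3)=0.2500>−1
Confirm numerically:
  x=-2.569: |R|=0.63092 <1
  x=-2.009: |R|=0.33636 <1
  x=-1.378: |R|=0.25496 <1
  x=-3.208: |R|=1.22242 >1
  x=-3.132: |R|=1.13781 >1
  x=-3.112: |R|=1.11618 >1
Stable set (-3.0000, 0).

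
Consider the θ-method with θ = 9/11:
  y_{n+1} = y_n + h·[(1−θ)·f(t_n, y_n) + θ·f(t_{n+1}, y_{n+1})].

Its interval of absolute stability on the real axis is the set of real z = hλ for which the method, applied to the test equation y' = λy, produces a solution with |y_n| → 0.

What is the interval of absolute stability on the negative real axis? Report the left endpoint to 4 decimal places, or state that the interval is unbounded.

(−∞, 0) — no finite endpoint.

On y'=λy, z=hλ:
  y_{n+1} = y_n + z·[2/11·y_n + 9/11·y_{n+1}] ⇒ (1 − 9/11z)y_{n+1} = (1 + 2/11z)y_n
  R(z) = (1 + 2/11z)/(1 − 9/11z).

Solve |R(x)|<1 on ℝ⁻.
x=-0.49: |R|=0.6502
x=-2: |R|=0.2414
x=-10: |R|=0.0891
x=-100: |R|=0.2075
θ=9/11≥1/2 ⇒ |1+2/11x|<|1−9/11x| ∀x<0 ⇒ interval (−∞,0).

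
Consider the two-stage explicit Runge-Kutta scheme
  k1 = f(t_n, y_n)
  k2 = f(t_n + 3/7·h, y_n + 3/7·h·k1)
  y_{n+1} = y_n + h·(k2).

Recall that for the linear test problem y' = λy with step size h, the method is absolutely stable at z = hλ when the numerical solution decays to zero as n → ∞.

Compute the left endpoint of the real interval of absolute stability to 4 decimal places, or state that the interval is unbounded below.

z* = -2.3333.

Set f=λy, z=hλ:
  k1=λy_n ⇒ h·k1=z·y_n;  k2=λ(1+3/7z)y_n ⇒ h·k2=z(1+3/7z)y_n
  y_{n+1}/y_n = 1 + z(1+3/7z) = 1 + z + 3/7z²
  ⇒ R(z) = 1 + z + 3/7z².

Need |R(x)|<1, x<0.
x=-0.44: |R|=0.6430
R=1: x+3/7x²=0 ⇒ x=−7/3=-2.3333; min R=1−1/(4·3/7)=0.4167>−1
Confirm numerically:
  x=-2.022: |R|=0.73021 <1
  x=-1.713: |R|=0.54459 <1
  x=-1.120: |R|=0.41760 <1
  x=-0.934: |R|=0.43987 <1
  x=-2.919: |R|=1.73267 >1
  x=-2.686: |R|=1.40597 >1
  x=-2.360: |R|=1.02697 >1
Stable set (-2.3333, 0).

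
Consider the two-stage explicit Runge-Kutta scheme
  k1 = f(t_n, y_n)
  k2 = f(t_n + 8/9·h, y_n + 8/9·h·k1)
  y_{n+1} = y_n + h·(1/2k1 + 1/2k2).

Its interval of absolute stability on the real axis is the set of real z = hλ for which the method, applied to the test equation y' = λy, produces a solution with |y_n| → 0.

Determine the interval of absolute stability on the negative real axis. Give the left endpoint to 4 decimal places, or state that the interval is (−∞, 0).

On y'=λy, z=hλ:
  k1=λy_n ⇒ h·k1=z·y_n;  k2=λ(1+8/9z)y_n ⇒ h·k2=z(1+8/9z)y_n
  y_{n+1}/y_n = 1 + 1/2z + 1/2z(1+8/9z) = 1 + z + 4/9z²
  R(z) = 1 + z + 4/9z².

Find x<0 with |R(x)|<1.
x=-1.53: |R|=0.5104
R=1: x+4/9x²=0 ⇒ x=−9/4=-2.2500; min R=1−1/(4·4/9)=0.4375>−1
Confirm numerically:
  x=-2.146: |R|=0.90081 <1
  x=-0.980: |R|=0.44684 <1
  x=-0.908: |R|=0.45843 <1
  x=-2.439: |R|=1.20488 >1
  x=-2.317: |R|=1.06900 >1
Stable set (-2.2500, 0).

(-2.2500, 0).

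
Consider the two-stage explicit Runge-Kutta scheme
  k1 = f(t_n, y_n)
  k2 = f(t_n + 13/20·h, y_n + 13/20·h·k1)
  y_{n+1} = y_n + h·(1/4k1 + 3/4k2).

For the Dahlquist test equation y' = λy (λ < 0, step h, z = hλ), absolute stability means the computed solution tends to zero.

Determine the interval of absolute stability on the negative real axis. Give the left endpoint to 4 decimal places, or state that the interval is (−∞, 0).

z∈(-2.0513,0).

Test eqn y'=λy, z=hλ:
  k1=λy_n ⇒ h·k1=z·y_n;  k2=λ(1+13/20z)y_n ⇒ h·k2=z(1+13/20z)y_n
  y_{n+1}/y_n = 1 + 1/4z + 3/4z(1+13/20z) = 1 + z + 39/80z²
  Hence R(z) = 1 + z + 39/80z².

Solve |R(x)|<1 on ℝ⁻.
x=-0.48: |R|=0.6323
R=1: x+39/80x²=0 ⇒ x=−80/39=-2.0513; min R=1−1/(4·39/80)=0.4872>−1
Confirm numerically:
  x=-1.865: |R|=0.83063 <1
  x=-1.510: |R|=0.60155 <1
  x=-0.915: |R|=0.49315 <1
  x=-0.901: |R|=0.49475 <1
  x=-2.591: |R|=1.68172 >1
  x=-2.587: |R|=1.67563 >1
  x=-2.138: |R|=1.09038 >1
Stable set (-2.0513, 0).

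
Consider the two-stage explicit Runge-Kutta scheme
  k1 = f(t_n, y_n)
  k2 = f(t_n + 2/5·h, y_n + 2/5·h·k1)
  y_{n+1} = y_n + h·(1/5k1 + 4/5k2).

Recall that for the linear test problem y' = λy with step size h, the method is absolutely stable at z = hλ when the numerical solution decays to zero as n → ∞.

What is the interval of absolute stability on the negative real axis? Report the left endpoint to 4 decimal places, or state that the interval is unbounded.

z∈(-3.1250,0).

On y'=λy, z=hλ:
  k1=λy_n ⇒ h·k1=z·y_n;  k2=λ(1+2/5z)y_n ⇒ h·k2=z(1+2/5z)y_n
  y_{n+1}/y_n = 1 + 1/5z + 4/5z(1+2/5z) = 1 + z + 8/25z²
  R(z) = 1 + z + 8/25z².

Solve |R(x)|<1 on ℝ⁻.
x=-1.19: |R|=0.2632
R=1: x+8/25x²=0 ⇒ x=−25/8=-3.1250; min R=1−1/(4·8/25)=0.2188>−1
Confirm numerically:
  x=-2.959: |R|=0.84282 <1
  x=-2.724: |R|=0.65046 <1
  x=-2.405: |R|=0.44589 <1
  x=-3.705: |R|=1.68765 >1
  x=-3.414: |R|=1.31573 >1
  x=-3.183: |R|=1.05908 >1
So |R|<1 on (-3.1250, 0).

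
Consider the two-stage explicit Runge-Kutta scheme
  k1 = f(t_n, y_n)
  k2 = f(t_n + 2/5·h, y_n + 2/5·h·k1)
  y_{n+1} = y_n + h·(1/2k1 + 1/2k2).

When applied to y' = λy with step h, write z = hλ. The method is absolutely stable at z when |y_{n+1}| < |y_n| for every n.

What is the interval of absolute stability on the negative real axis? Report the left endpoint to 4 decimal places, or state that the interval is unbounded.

z∈(-5.0000,0).

Set f=λy, z=hλ:
  k1=λy_n ⇒ h·k1=z·y_n;  k2=λ(1+2/5z)y_n ⇒ h·k2=z(1+2/5z)y_n
  y_{n+1}/y_n = 1 + 1/2z + 1/2z(1+2/5z) = 1 + z + 1/5z²
  Hence R(z) = 1 + z + 1/5z².

Need |R(x)|<1, x<0.
x=-0.36: |R|=0.6659
R=1: x+1/5x²=0 ⇒ x=−5=-5.0000; min R=1−1/(4·1/5)=-0.2500>−1
Confirm numerically:
  x=-3.910: |R|=0.14762 <1
  x=-3.459: |R|=0.06606 <1
  x=-2.158: |R|=0.22661 <1
  x=-5.522: |R|=1.57650 >1
  x=-5.372: |R|=1.39968 >1
  x=-5.338: |R|=1.36085 >1
Interval (-5.0000, 0).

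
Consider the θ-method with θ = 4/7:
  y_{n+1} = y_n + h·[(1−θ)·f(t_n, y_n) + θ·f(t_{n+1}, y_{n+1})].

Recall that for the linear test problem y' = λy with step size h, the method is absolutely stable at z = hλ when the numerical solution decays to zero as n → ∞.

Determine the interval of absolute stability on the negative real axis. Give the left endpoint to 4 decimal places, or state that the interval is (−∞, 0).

(−∞, 0) — no finite endpoint.

On y'=λy, z=hλ:
  y_{n+1} = y_n + z·[3/7·y_n + 4/7·y_{n+1}] ⇒ (1 − 4/7z)y_{n+1} = (1 + 3/7z)y_n
  Hence R(z) = (1 + 3/7z)/(1 − 4/7z).

Solve |R(x)|<1 on ℝ⁻.
x=-0.65: |R|=0.5260
x=-2: |R|=0.0667
x=-10: |R|=0.4894
x=-100: |R|=0.7199
θ=4/7≥1/2 ⇒ |1+3/7x|<|1−4/7x| ∀x<0 ⇒ unbounded interval.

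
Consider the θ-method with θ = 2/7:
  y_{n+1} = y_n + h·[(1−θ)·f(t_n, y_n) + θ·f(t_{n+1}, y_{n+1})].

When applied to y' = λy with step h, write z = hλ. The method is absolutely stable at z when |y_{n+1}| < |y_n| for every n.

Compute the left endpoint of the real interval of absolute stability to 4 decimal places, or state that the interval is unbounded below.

With y'=λy (z=hλ):
  y_{n+1} = y_n + z·[5/7·y_n + 2/7·y_{n+1}] ⇒ (1 − 2/7z)y_{n+1} = (1 + 5/7z)y_n
  so R(z) = (1 + 5/7z)/(1 − 2/7z).

Need |R(x)|<1, x<0.
x=-0.98: |R|=0.2344
R=−1: 1+5/7x = −1+2/7x ⇒ -3/7x=2 ⇒ x=2/(-3/7)=-4.6667
Confirm numerically:
  x=-4.413: |R|=0.95191 <1
  x=-4.392: |R|=0.94780 <1
  x=-3.572: |R|=0.76782 <1
  x=-5.229: |R|=1.09663 >1
  x=-5.143: |R|=1.08267 >1
  x=-5.006: |R|=1.05984 >1
So |R|<1 on (-4.6667, 0).

left endpoint -4.6667.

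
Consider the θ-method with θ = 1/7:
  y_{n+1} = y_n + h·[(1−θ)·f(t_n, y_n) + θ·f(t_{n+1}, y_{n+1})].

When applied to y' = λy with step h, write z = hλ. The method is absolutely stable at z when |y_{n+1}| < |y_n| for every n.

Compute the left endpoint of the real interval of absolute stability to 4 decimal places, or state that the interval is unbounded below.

z* = -2.8000.

With y'=λy (z=hλ):
  y_{n+1} = y_n + z·[6/7·y_n + 1/7·y_{n+1}] ⇒ (1 − 1/7z)y_{n+1} = (1 + 6/7z)y_n
  so R(z) = (1 + 6/7z)/(1 − 1/7z).

Solve |R(x)|<1 on ℝ⁻.
x=-0.53: |R|=0.5073
R=−1: 1+6/7x = −1+1/7x ⇒ -5/7x=2 ⇒ x=2/(-5/7)=-2.8000
Confirm numerically:
  x=-2.628: |R|=0.91068 <1
  x=-2.544: |R|=0.86588 <1
  x=-1.987: |R|=0.54768 <1
  x=-3.376: |R|=1.27756 >1
  x=-3.058: |R|=1.12826 >1
So |R|<1 on (-2.8000, 0).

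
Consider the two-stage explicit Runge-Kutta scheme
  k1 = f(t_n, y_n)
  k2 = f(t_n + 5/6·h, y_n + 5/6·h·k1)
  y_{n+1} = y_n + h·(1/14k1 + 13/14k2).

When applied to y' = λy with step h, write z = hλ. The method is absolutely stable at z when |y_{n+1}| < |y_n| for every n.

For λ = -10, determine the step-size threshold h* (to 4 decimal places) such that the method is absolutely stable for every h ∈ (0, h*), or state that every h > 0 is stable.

Set f=λy, z=hλ:
  k1=λy_n ⇒ h·k1=z·y_n;  k2=λ(1+5/6z)y_n ⇒ h·k2=z(1+5/6z)y_n
  y_{n+1}/y_n = 1 + 1/14z + 13/14z(1+5/6z) = 1 + z + 65/84z²
  ⇒ R(z) = 1 + z + 65/84z².

Boundary: |R(x)|=1, x<0.
x=-0.86: |R|=0.7123
R=1: x+65/84x²=0 ⇒ x=−84/65=-1.2923; min R=1−1/(4·65/84)=0.6769>−1
Confirm numerically:
  x=-0.980: |R|=0.76317 <1
  x=-0.913: |R|=0.73202 <1
  x=-0.735: |R|=0.68303 <1
  x=-0.570: |R|=0.68141 <1
  x=-1.851: |R|=1.80023 >1
  x=-1.478: |R|=1.21237 >1
  x=-1.414: |R|=1.13315 >1
So |R|<1 on (-1.2923, 0).

(-1.2923,0); λ=-10 ⇒ h* = (84/65)/10 = 0.1292.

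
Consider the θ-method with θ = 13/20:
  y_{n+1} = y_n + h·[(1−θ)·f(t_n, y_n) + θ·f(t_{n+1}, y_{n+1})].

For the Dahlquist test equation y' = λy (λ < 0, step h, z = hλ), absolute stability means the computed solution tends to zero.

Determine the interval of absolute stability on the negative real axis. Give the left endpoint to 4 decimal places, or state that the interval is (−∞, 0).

On y'=λy, z=hλ:
  y_{n+1} = y_n + z·[7/20·y_n + 13/20·y_{n+1}] ⇒ (1 − 13/20z)y_{n+1} = (1 + 7/20z)y_n
  so R(z) = (1 + 7/20z)/(1 − 13/20z).

Need |R(x)|<1, x<0.
x=-1.13: |R|=0.3485
x=-2: |R|=0.1304
x=-10: |R|=0.3333
x=-100: |R|=0.5152
θ=13/20≥1/2 ⇒ |1+7/20x|<|1−13/20x| ∀x<0 ⇒ interval (−∞,0).

unbounded; (−∞, 0).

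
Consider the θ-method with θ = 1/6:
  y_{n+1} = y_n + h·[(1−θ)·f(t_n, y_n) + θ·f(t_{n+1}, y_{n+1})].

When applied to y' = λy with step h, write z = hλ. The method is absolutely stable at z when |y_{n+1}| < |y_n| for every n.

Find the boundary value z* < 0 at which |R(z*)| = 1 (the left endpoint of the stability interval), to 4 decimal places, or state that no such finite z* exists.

Test eqn y'=λy, z=hλ:
  y_{n+1} = y_n + z·[5/6·y_n + 1/6·y_{n+1}] ⇒ (1 − 1/6z)y_{n+1} = (1 + 5/6z)y_n
  R(z) = (1 + 5/6z)/(1 − 1/6z).

Find x<0 with |R(x)|<1.
x=-0.35: |R|=0.6693
R=−1: 1+5/6x = −1+1/6x ⇒ -2/3x=2 ⇒ x=2/(-2/3)=-3.0000
Confirm numerically:
  x=-2.938: |R|=0.97225 <1
  x=-2.220: |R|=0.62044 <1
  x=-2.141: |R|=0.57794 <1
  x=-3.327: |R|=1.14024 >1
  x=-3.033: |R|=1.01461 >1
Stable set (-3.0000, 0).

z* = -3.0000.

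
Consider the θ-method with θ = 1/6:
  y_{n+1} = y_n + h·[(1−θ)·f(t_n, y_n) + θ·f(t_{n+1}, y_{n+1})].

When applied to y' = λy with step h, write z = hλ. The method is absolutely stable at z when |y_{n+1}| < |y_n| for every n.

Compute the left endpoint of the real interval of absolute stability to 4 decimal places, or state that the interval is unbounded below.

With y'=λy (z=hλ):
  y_{n+1} = y_n + z·[5/6·y_n + 1/6·y_{n+1}] ⇒ (1 − 1/6z)y_{n+1} = (1 + 5/6z)y_n
  ⇒ R(z) = (1 + 5/6z)/(1 − 1/6z).

Find x<0 with |R(x)|<1.
x=-1.6: |R|=0.2632
R=−1: 1+5/6x = −1+1/6x ⇒ -2/3x=2 ⇒ x=2/(-2/3)=-3.0000
Confirm numerically:
  x=-2.664: |R|=0.84488 <1
  x=-2.566: |R|=0.79734 <1
  x=-2.095: |R|=0.55281 <1
  x=-1.947: |R|=0.46999 <1
  x=-3.536: |R|=1.22483 >1
  x=-3.220: |R|=1.09544 >1
So |R|<1 on (-3.0000, 0).

left endpoint -3.0000.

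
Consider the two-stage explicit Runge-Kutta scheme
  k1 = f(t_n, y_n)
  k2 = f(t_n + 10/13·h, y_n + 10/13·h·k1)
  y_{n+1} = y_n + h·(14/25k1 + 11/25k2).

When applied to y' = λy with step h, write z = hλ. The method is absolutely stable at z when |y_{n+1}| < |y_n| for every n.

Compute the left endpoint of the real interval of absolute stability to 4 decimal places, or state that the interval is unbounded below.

z* = -2.9545.

Set f=λy, z=hλ:
  k1=λy_n ⇒ h·k1=z·y_n;  k2=λ(1+10/13z)y_n ⇒ h·k2=z(1+10/13z)y_n
  y_{n+1}/y_n = 1 + 14/25z + 11/25z(1+10/13z) = 1 + z + 22/65z²
  Hence R(z) = 1 + z + 22/65z².

Solve |R(x)|<1 on ℝ⁻.
x=-1.11: |R|=0.3070
R=1: x+22/65x²=0 ⇒ x=−65/22=-2.9545; min R=1−1/(4·22/65)=0.2614>−1
Confirm numerically:
  x=-2.766: |R|=0.82349 <1
  x=-2.593: |R|=0.68270 <1
  x=-2.268: |R|=0.47299 <1
  x=-1.338: |R|=0.26793 <1
  x=-3.502: |R|=1.64889 >1
  x=-3.344: |R|=1.44079 >1
  x=-3.218: |R|=1.28695 >1
Interval (-2.9545, 0).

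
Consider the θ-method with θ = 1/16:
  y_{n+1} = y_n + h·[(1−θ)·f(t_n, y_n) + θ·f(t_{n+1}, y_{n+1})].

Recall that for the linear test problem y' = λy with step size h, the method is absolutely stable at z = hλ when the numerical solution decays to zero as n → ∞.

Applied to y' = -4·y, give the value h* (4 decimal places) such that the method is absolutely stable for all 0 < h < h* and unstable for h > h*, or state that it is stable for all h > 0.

(-2.2857,0); λ=-4 ⇒ h* = (16/7)/4 = 0.5714.

Test eqn y'=λy, z=hλ:
  y_{n+1} = y_n + z·[15/16·y_n + 1/16·y_{n+1}] ⇒ (1 − 1/16z)y_{n+1} = (1 + 15/16z)y_n
  Hence R(z) = (1 + 15/16z)/(1 − 1/16z).

Solve |R(x)|<1 on ℝ⁻.
x=-1.42: |R|=0.3042
R=−1: 1+15/16x = −1+1/16x ⇒ -7/8x=2 ⇒ x=2/(-7/8)=-2.2857
Confirm numerically:
  x=-2.219: |R|=0.94873 <1
  x=-1.872: |R|=0.67592 <1
  x=-0.949: |R|=0.10414 <1
  x=-2.737: |R|=1.33719 >1
  x=-2.630: |R|=1.25872 >1
Stable set (-2.2857, 0).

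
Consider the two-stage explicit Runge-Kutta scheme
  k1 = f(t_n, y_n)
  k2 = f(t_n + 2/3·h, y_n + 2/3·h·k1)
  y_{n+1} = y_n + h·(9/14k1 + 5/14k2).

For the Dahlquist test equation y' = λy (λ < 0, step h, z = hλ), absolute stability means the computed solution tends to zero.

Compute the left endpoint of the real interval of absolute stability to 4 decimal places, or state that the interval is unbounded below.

Set f=λy, z=hλ:
  k1=λy_n ⇒ h·k1=z·y_n;  k2=λ(1+2/3z)y_n ⇒ h·k2=z(1+2/3z)y_n
  y_{n+1}/y_n = 1 + 9/14z + 5/14z(1+2/3z) = 1 + z + 5/21z²
  so R(z) = 1 + z + 5/21z².

Find x<0 with |R(x)|<1.
x=-1.18: |R|=0.1515
R=1: x+5/21x²=0 ⇒ x=−21/5=-4.2000; min R=1−1/(4·5/21)=-0.0500>−1
Confirm numerically:
  x=-3.236: |R|=0.25726 <1
  x=-1.864: |R|=0.03674 <1
  x=-1.747: |R|=0.02033 <1
  x=-4.314: |R|=1.11709 >1
  x=-4.261: |R|=1.06189 >1
  x=-4.224: |R|=1.02414 >1
So |R|<1 on (-4.2000, 0).

left endpoint -4.2000.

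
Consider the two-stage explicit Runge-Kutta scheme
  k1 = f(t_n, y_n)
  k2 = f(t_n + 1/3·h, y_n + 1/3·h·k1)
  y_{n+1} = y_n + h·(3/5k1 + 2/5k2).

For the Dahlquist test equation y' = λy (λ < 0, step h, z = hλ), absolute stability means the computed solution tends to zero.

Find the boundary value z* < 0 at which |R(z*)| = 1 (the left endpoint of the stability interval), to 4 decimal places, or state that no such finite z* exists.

Set f=λy, z=hλ:
  k1=λy_n ⇒ h·k1=z·y_n;  k2=λ(1+1/3z)y_n ⇒ h·k2=z(1+1/3z)y_n
  y_{n+1}/y_n = 1 + 3/5z + 2/5z(1+1/3z) = 1 + z + 2/15z²
  so R(z) = 1 + z + 2/15z².

Boundary: |R(x)|=1, x<0.
x=-1.7: |R|=0.3147
R=1: x+2/15x²=0 ⇒ x=−15/2=-7.5000; min R=1−1/(4·2/15)=-0.8750>−1
Confirm numerically:
  x=-6.688: |R|=0.27591 <1
  x=-6.409: |R|=0.06770 <1
  x=-4.074: |R|=0.86100 <1
  x=-3.860: |R|=0.87339 <1
  x=-8.083: |R|=1.62832 >1
  x=-7.806: |R|=1.31848 >1
  x=-7.711: |R|=1.21694 >1
Interval (-7.5000, 0).

z* = -7.5000.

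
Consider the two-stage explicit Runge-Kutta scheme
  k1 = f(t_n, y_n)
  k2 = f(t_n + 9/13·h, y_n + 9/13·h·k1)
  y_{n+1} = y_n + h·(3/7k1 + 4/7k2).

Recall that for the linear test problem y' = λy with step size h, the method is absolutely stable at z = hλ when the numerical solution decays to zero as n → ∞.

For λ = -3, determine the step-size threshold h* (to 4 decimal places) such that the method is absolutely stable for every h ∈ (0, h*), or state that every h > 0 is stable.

(-2.5278,0); λ=-3 ⇒ h* = (91/36)/3 = 0.8426.

On y'=λy, z=hλ:
  k1=λy_n ⇒ h·k1=z·y_n;  k2=λ(1+9/13z)y_n ⇒ h·k2=z(1+9/13z)y_n
  y_{n+1}/y_n = 1 + 3/7z + 4/7z(1+9/13z) = 1 + z + 36/91z²
  ⇒ R(z) = 1 + z + 36/91z².

Need |R(x)|<1, x<0.
x=-0.9: |R|=0.4204
R=1: x+36/91x²=0 ⇒ x=−91/36=-2.5278; min R=1−1/(4·36/91)=0.3681>−1
Confirm numerically:
  x=-2.010: |R|=0.58828 <1
  x=-1.511: |R|=0.39221 <1
  x=-1.054: |R|=0.38548 <1
  x=-3.089: |R|=1.68583 >1
  x=-3.038: |R|=1.61321 >1
Stable set (-2.5278, 0).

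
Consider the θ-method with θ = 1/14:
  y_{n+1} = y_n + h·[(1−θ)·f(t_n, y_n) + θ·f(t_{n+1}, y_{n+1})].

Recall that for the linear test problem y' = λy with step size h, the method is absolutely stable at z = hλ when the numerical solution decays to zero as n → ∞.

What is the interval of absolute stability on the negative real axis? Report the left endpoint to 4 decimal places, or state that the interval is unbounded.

(-2.3333, 0).

On y'=λy, z=hλ:
  y_{n+1} = y_n + z·[13/14·y_n + 1/14·y_{n+1}] ⇒ (1 − 1/14z)y_{n+1} = (1 + 13/14z)y_n
  R(z) = (1 + 13/14z)/(1 − 1/14z).

Find x<0 with |R(x)|<1.
x=-1.68: |R|=0.5000
R=−1: 1+13/14x = −1+1/14x ⇒ -6/7x=2 ⇒ x=2/(-6/7)=-2.3333
Confirm numerically:
  x=-2.272: |R|=0.95477 <1
  x=-2.033: |R|=0.77521 <1
  x=-1.556: |R|=0.40036 <1
  x=-2.594: |R|=1.18850 >1
  x=-2.438: |R|=1.07641 >1
Stable set (-2.3333, 0).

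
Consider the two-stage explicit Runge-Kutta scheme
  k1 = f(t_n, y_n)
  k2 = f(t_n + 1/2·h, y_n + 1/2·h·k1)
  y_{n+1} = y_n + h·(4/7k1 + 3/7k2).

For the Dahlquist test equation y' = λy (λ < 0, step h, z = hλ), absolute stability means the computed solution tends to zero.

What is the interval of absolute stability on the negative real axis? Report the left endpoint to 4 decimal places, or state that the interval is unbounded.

On y'=λy, z=hλ:
  k1=λy_n ⇒ h·k1=z·y_n;  k2=λ(1+1/2z)y_n ⇒ h·k2=z(1+1/2z)y_n
  y_{n+1}/y_n = 1 + 4/7z + 3/7z(1+1/2z) = 1 + z + 3/14z²
  R(z) = 1 + z + 3/14z².

Solve |R(x)|<1 on ℝ⁻.
x=-0.34: |R|=0.6848
R=1: x+3/14x²=0 ⇒ x=−14/3=-4.6667; min R=1−1/(4·3/14)=-0.1667>−1
Confirm numerically:
  x=-4.347: |R|=0.70223 <1
  x=-4.022: |R|=0.44439 <1
  x=-3.001: |R|=0.07114 <1
  x=-2.691: |R|=0.13925 <1
  x=-5.266: |R|=1.67630 >1
  x=-5.102: |R|=1.47594 >1
Stable set (-4.6667, 0).

z∈(-4.6667,0).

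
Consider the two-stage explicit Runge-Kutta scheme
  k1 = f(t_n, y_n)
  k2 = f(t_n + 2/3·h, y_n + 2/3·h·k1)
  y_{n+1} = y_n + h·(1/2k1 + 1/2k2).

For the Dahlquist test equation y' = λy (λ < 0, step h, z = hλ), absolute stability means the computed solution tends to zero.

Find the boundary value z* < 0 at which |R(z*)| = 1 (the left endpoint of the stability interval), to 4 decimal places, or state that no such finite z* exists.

Set f=λy, z=hλ:
  k1=λy_n ⇒ h·k1=z·y_n;  k2=λ(1+2/3z)y_n ⇒ h·k2=z(1+2/3z)y_n
  y_{n+1}/y_n = 1 + 1/2z + 1/2z(1+2/3z) = 1 + z + 1/3z²
  ⇒ R(z) = 1 + z + 1/3z².

Boundary: |R(x)|=1, x<0.
x=-1.64: |R|=0.2565
R=1: x+1/3x²=0 ⇒ x=−3=-3.0000; min R=1−1/(4·1/3)=0.2500>−1
Confirm numerically:
  x=-2.573: |R|=0.63378 <1
  x=-2.336: |R|=0.48297 <1
  x=-1.751: |R|=0.27100 <1
  x=-1.549: |R|=0.25080 <1
  x=-3.514: |R|=1.60207 >1
  x=-3.434: |R|=1.49679 >1
  x=-3.368: |R|=1.41314 >1
Interval (-3.0000, 0).

z* = -3.0000.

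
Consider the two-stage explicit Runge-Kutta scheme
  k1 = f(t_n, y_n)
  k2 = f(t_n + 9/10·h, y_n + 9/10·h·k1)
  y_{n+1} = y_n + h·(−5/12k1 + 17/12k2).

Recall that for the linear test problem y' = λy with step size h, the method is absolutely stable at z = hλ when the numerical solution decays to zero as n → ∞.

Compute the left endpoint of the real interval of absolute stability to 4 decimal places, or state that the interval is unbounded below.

Test eqn y'=λy, z=hλ:
  k1=λy_n ⇒ h·k1=z·y_n;  k2=λ(1+9/10z)y_n ⇒ h·k2=z(1+9/10z)y_n
  y_{n+1}/y_n = 1 − 5/12z + 17/12z(1+9/10z) = 1 + z + 51/40z²
  so R(z) = 1 + z + 51/40z².

Solve |R(x)|<1 on ℝ⁻.
x=-1.06: |R|=1.3726
R=1: x+51/40x²=0 ⇒ x=−40/51=-0.7843; min R=1−1/(4·51/40)=0.8039>−1
Confirm numerically:
  x=-0.662: |R|=0.89676 <1
  x=-0.523: |R|=0.82575 <1
  x=-0.447: |R|=0.80776 <1
  x=-1.351: |R|=1.97613 >1
  x=-1.243: |R|=1.72694 >1
  x=-1.232: |R|=1.70323 >1
Stable set (-0.7843, 0).

z* = -0.7843.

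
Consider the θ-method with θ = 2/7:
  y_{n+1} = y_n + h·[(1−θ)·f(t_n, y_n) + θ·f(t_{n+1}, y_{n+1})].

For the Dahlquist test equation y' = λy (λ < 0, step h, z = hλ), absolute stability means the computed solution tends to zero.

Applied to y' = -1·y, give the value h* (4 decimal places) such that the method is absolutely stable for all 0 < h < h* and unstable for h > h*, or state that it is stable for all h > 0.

(-4.6667,0); λ=-1 ⇒ h* = (14/3)/1 = 4.6667.

On y'=λy, z=hλ:
  y_{n+1} = y_n + z·[5/7·y_n + 2/7·y_{n+1}] ⇒ (1 − 2/7z)y_{n+1} = (1 + 5/7z)y_n
  so R(z) = (1 + 5/7z)/(1 − 2/7z).

Find x<0 with |R(x)|<1.
x=-1.73: |R|=0.1577
R=−1: 1+5/7x = −1+2/7x ⇒ -3/7x=2 ⇒ x=2/(-3/7)=-4.6667
Confirm numerically:
  x=-4.543: |R|=0.97694 <1
  x=-4.076: |R|=0.88305 <1
  x=-3.744: |R|=0.80895 <1
  x=-2.224: |R|=0.35989 <1
  x=-5.201: |R|=1.09212 >1
  x=-4.907: |R|=1.04288 >1
  x=-4.873: |R|=1.03696 >1
Interval (-4.6667, 0).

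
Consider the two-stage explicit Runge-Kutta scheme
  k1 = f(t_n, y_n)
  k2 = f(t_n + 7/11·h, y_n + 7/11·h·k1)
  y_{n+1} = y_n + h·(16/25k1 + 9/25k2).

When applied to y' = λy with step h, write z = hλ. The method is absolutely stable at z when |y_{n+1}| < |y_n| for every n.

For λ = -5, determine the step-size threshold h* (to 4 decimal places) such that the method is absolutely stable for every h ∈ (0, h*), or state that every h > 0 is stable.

(-4.3651,0); λ=-5 ⇒ h* = (275/63)/5 = 0.8730.

On y'=λy, z=hλ:
  k1=λy_n ⇒ h·k1=z·y_n;  k2=λ(1+7/11z)y_n ⇒ h·k2=z(1+7/11z)y_n
  y_{n+1}/y_n = 1 + 16/25z + 9/25z(1+7/11z) = 1 + z + 63/275z²
  ⇒ R(z) = 1 + z + 63/275z².

Need |R(x)|<1, x<0.
x=-1.18: |R|=0.1390
R=1: x+63/275x²=0 ⇒ x=−275/63=-4.3651; min R=1−1/(4·63/275)=-0.0913>−1
Confirm numerically:
  x=-3.085: |R|=0.09531 <1
  x=-3.013: |R|=0.06673 <1
  x=-2.587: |R|=0.05379 <1
  x=-2.093: |R|=0.08943 <1
  x=-4.756: |R|=1.42593 >1
  x=-4.646: |R|=1.29900 >1
Stable set (-4.3651, 0).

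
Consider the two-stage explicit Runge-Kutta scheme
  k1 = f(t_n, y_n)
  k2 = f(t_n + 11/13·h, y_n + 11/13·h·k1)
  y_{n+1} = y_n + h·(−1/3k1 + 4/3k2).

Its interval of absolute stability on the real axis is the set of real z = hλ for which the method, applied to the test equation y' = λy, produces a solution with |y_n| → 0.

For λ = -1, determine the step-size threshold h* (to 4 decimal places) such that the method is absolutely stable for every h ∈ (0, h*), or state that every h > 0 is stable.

(-0.8864,0); λ=-1 ⇒ h* = (39/44)/1 = 0.8864.

Set f=λy, z=hλ:
  k1=λy_n ⇒ h·k1=z·y_n;  k2=λ(1+11/13z)y_n ⇒ h·k2=z(1+11/13z)y_n
  y_{n+1}/y_n = 1 − 1/3z + 4/3z(1+11/13z) = 1 + z + 44/39z²
  Hence R(z) = 1 + z + 44/39z².

Boundary: |R(x)|=1, x<0.
x=-1.06: |R|=1.2077
R=1: x+44/39x²=0 ⇒ x=−39/44=-0.8864; min R=1−1/(4·44/39)=0.7784>−1
Confirm numerically:
  x=-0.486: |R|=0.78048 <1
  x=-0.471: |R|=0.77928 <1
  x=-0.397: |R|=0.78082 <1
  x=-1.319: |R|=1.64381 >1
  x=-1.092: |R|=1.25334 >1
So |R|<1 on (-0.8864, 0).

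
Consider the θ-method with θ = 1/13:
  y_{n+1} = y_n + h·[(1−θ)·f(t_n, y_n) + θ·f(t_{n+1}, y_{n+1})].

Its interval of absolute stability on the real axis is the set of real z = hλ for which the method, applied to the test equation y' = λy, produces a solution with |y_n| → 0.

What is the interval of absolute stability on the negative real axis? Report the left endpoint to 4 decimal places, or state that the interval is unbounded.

With y'=λy (z=hλ):
  y_{n+1} = y_n + z·[12/13·y_n + 1/13·y_{n+1}] ⇒ (1 − 1/13z)y_{n+1} = (1 + 12/13z)y_n
  ⇒ R(z) = (1 + 12/13z)/(1 − 1/13z).

Find x<0 with |R(x)|<1.
x=-0.93: |R|=0.1321
R=−1: 1+12/13x = −1+1/13x ⇒ -11/13x=2 ⇒ x=2/(-11/13)=-2.3636
Confirm numerically:
  x=-2.285: |R|=0.94341 <1
  x=-2.221: |R|=0.89692 <1
  x=-2.155: |R|=0.84856 <1
  x=-1.415: |R|=0.27610 <1
  x=-2.515: |R|=1.10732 >1
  x=-2.464: |R|=1.07139 >1
So |R|<1 on (-2.3636, 0).

(-2.3636, 0).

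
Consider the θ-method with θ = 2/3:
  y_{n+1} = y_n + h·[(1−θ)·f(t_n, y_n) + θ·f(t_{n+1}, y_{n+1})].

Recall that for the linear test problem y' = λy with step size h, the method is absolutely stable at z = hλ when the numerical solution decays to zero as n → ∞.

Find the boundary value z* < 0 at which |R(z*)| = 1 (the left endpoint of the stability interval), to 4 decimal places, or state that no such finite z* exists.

interval (−∞, 0).

On y'=λy, z=hλ:
  y_{n+1} = y_n + z·[1/3·y_n + 2/3·y_{n+1}] ⇒ (1 − 2/3z)y_{n+1} = (1 + 1/3z)y_n
  R(z) = (1 + 1/3z)/(1 − 2/3z).

Need |R(x)|<1, x<0.
x=-1.39: |R|=0.2785
x=-2: |R|=0.1429
x=-10: |R|=0.3043
x=-100: |R|=0.4778
θ=2/3≥1/2 ⇒ |1+1/3x|<|1−2/3x| ∀x<0 ⇒ interval (−∞,0).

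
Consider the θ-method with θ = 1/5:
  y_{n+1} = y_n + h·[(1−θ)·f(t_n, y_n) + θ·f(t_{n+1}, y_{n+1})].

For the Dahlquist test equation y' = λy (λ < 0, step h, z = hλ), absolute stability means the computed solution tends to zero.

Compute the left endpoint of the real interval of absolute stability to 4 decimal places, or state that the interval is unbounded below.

With y'=λy (z=hλ):
  y_{n+1} = y_n + z·[4/5·y_n + 1/5·y_{n+1}] ⇒ (1 − 1/5z)y_{n+1} = (1 + 4/5z)y_n
  Hence R(z) = (1 + 4/5z)/(1 − 1/5z).

Solve |R(x)|<1 on ℝ⁻.
x=-1.04: |R|=0.1391
R=−1: 1+4/5x = −1+1/5x ⇒ -3/5x=2 ⇒ x=2/(-3/5)=-3.3333
Confirm numerically:
  x=-3.149: |R|=0.93214 <1
  x=-2.787: |R|=0.78952 <1
  x=-1.566: |R|=0.19251 <1
  x=-3.509: |R|=1.06193 >1
  x=-3.477: |R|=1.05084 >1
  x=-3.383: |R|=1.01777 >1
Interval (-3.3333, 0).

z* = -3.3333.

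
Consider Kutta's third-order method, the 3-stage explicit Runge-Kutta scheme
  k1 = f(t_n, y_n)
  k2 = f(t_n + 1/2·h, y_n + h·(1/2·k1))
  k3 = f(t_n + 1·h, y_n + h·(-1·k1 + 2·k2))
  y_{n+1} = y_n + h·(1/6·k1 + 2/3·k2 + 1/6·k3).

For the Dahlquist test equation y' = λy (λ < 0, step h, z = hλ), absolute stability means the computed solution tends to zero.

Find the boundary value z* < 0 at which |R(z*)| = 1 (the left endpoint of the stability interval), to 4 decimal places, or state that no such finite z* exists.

left endpoint -2.5127.

On y'=λy, z=hλ:
  order 3, 3-stage ⇒ R(z)=1+z+z^2/2+z^3/6
  (e.g. R(-1.78)=-0.13576, |R|=0.13576)

Find x<0 with |R(x)|<1.
x=-1.78: |R|=0.1358
|R(-2.84)|=1.6249 |R(-1.87)|=0.2114 |R(-1.69)|=0.0664
Bisect:
  x_lo=-2.9085 |R|=1.7794  x_hi=-0.1959 |R|=0.8220
  mid=-1.55220 |R|=0.02917 →hi
  mid=-2.23033 |R|=0.59222 →hi
  mid=-2.56939 |R|=1.09560 →lo
  mid=-2.39986 |R|=0.82379 →hi
  mid=-2.48463 |R|=0.95436 →hi
  mid=-2.52701 |R|=1.02361 →lo
  mid=-2.50582 |R|=0.98865 →hi
  mid=-2.51641 |R|=1.00604 →lo
  mid=-2.51112 |R|=0.99732 →hi
  mid=-2.51377 |R|=1.00168 →lo
  ...
  [-2.51277,-2.51261] ⇒ x*=-2.5127
Stable set (-2.5127, 0).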